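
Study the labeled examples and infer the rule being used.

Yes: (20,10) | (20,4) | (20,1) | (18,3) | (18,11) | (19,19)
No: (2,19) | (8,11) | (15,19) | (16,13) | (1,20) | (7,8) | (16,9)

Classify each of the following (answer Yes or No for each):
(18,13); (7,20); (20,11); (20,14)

The distinguishing property — first ≥ 18 — holds for all the 'Yes' cases and none of the 'No' cases.
(18,13) — first 18, hence Yes.
(7,20) — first 7, hence No.
(20,11) — first 20, hence Yes.
(20,14) — first 20, hence Yes.

Yes, No, Yes, Yes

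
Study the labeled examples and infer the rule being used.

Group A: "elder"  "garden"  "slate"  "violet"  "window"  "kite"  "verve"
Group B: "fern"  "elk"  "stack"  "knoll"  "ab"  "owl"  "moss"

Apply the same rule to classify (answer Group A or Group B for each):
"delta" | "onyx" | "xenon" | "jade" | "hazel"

Group A, Group B, Group A, Group A, Group A

The rule appears to be: has ≥ 2 vowels.
"delta" — 2 vowels, hence Group A. "onyx" — 1 vowel, hence Group B. "xenon" — 2 vowels, hence Group A. "jade" — 2 vowels, hence Group A. "hazel" — 2 vowels, hence Group A.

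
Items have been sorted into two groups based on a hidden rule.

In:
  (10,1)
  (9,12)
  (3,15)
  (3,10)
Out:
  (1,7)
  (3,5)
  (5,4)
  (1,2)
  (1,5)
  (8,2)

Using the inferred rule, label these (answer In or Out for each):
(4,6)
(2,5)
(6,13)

A rule that fits every label: sum ≥ 11 — true of each 'In' example, false of each 'Out' one.
(4,6) → 4+6 = 10 → Out.
(2,5) → 2+5 = 7 → Out.
(6,13) → 6+13 = 19 → In.

Out, Out, In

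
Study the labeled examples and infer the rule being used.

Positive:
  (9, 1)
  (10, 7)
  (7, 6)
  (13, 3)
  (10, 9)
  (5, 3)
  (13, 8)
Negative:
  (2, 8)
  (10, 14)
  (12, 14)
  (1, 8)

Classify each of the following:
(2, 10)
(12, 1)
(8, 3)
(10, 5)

All 'Positive' examples share one property — first > second — and every 'Negative' example lacks it.

Negative, Positive, Positive, Positive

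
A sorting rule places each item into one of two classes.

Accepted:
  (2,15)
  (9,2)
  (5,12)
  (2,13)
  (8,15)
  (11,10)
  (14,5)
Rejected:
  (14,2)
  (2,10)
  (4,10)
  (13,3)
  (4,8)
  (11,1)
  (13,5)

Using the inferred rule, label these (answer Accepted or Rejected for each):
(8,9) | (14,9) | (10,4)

Accepted, Accepted, Rejected

The pattern is that an item is 'Accepted' exactly when: sum is odd.
Accepted: (8,9), since 8+9 = 17.
Accepted: (14,9), since 14+9 = 23.
Rejected: (10,4), since 10+4 = 14.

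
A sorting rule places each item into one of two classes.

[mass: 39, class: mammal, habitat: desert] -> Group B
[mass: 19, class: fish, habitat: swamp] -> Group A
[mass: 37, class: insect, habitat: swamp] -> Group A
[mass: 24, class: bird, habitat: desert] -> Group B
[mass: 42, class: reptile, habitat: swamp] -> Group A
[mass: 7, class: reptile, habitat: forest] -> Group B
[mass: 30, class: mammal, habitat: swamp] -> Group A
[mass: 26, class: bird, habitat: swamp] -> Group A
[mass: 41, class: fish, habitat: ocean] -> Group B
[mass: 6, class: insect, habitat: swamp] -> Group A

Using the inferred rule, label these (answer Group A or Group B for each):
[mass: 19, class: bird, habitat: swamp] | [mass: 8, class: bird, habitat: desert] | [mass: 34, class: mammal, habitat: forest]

Group A, Group B, Group B

The common property of the 'Group A' items is: habitat is swamp. No 'Group B' item has it.
[mass: 19, class: bird, habitat: swamp]: Group A (habitat is swamp). [mass: 8, class: bird, habitat: desert]: Group B (habitat is desert). [mass: 34, class: mammal, habitat: forest]: Group B (habitat is forest).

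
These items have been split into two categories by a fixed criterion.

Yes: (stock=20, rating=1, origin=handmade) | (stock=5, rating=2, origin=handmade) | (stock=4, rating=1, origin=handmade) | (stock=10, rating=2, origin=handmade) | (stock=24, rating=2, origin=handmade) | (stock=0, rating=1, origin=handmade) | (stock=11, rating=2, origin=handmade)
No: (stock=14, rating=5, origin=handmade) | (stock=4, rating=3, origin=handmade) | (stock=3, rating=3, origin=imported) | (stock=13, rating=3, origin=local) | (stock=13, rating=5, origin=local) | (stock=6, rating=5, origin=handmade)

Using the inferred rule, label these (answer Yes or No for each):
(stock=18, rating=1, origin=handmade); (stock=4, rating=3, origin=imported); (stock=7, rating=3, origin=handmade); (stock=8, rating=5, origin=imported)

Yes, No, No, No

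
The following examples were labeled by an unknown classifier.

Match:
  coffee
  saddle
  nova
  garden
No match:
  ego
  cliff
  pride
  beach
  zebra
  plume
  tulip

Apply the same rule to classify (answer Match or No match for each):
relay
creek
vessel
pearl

No match, No match, Match, No match

The classifier is using: even length.
relay — length 5, hence No match. creek — length 5, hence No match. vessel — length 6, hence Match. pearl — length 5, hence No match.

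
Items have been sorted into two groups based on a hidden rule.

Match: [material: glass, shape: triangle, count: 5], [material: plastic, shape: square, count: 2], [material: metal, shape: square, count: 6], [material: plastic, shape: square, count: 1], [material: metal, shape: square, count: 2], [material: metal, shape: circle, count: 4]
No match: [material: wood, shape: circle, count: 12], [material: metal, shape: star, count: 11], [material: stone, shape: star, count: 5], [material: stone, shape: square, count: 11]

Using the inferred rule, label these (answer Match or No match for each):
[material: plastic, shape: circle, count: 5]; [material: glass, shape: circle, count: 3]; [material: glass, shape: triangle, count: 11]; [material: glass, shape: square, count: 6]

Match, Match, No match, Match

Every 'Match' example satisfies: shape is not star AND count ≤ 6. None of the 'No match' examples do.
[material: plastic, shape: circle, count: 5] → shape is circle, count = 5 → Match. [material: glass, shape: circle, count: 3] → shape is circle, count = 3 → Match. [material: glass, shape: triangle, count: 11] → shape is triangle, count = 11 → No match. [material: glass, shape: square, count: 6] → shape is square, count = 6 → Match.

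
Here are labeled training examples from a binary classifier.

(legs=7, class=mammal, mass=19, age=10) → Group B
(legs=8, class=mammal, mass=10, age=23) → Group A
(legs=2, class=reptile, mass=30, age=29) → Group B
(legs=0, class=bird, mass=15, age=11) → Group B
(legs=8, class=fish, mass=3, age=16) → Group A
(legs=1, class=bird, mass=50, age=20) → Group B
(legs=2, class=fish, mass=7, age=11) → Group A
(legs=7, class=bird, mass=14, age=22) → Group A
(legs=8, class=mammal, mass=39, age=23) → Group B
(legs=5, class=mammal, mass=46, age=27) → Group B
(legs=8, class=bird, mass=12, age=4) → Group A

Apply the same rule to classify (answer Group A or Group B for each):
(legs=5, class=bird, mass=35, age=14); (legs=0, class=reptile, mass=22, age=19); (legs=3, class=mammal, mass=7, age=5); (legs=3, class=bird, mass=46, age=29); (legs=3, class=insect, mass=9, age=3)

Group B, Group B, Group A, Group B, Group A

Rule: mass ≤ 14. This holds for each 'Group A' example and fails for each 'Group B' one.
(legs=5, class=bird, mass=35, age=14): Group B (mass = 35).
(legs=0, class=reptile, mass=22, age=19): Group B (mass = 22).
(legs=3, class=mammal, mass=7, age=5): Group A (mass = 7).
(legs=3, class=bird, mass=46, age=29): Group B (mass = 46).
(legs=3, class=insect, mass=9, age=3): Group A (mass = 9).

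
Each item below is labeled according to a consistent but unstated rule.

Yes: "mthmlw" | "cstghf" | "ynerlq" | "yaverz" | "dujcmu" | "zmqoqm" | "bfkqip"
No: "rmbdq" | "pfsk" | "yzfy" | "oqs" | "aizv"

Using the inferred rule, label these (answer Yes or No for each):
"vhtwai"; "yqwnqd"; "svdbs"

Rule: length 6. This holds for each 'Yes' example and fails for each 'No' one.
"vhtwai" → length 6 → Yes. "yqwnqd" → length 6 → Yes. "svdbs" → length 5 → No.

Yes, Yes, No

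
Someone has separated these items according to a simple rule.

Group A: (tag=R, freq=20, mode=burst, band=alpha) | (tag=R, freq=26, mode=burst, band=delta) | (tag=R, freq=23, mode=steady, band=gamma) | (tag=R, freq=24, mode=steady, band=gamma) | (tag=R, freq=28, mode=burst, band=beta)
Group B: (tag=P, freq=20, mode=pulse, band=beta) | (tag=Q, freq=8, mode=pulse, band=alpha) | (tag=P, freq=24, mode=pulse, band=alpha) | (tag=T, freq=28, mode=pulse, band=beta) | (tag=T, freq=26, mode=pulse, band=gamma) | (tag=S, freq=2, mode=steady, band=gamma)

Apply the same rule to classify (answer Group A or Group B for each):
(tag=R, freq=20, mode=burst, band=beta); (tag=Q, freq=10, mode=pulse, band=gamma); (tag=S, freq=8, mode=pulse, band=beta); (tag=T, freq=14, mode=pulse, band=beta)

Every 'Group A' example satisfies: tag is R. None of the 'Group B' examples do.
(tag=R, freq=20, mode=burst, band=beta): tag is R, matches → Group A. (tag=Q, freq=10, mode=pulse, band=gamma): tag is Q, does not satisfy this → Group B. (tag=S, freq=8, mode=pulse, band=beta): tag is S, does not satisfy this → Group B. (tag=T, freq=14, mode=pulse, band=beta): tag is T, does not satisfy this → Group B.

Group A, Group B, Group B, Group B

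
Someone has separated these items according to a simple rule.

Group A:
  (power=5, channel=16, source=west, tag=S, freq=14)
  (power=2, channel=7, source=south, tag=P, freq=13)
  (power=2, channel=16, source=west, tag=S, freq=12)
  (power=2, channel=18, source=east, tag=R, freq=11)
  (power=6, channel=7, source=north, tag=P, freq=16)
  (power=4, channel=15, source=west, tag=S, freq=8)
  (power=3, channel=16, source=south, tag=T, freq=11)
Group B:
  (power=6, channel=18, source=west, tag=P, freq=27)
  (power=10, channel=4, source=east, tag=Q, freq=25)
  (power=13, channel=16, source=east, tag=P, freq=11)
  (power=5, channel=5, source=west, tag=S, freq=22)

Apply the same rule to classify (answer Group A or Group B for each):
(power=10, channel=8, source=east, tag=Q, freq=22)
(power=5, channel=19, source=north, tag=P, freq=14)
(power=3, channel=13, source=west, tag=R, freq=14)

Group B, Group A, Group A

One predicate separates the groups cleanly: power ≤ 6 AND freq ≤ 16.
(power=10, channel=8, source=east, tag=Q, freq=22): Group B (power = 10, freq = 22). (power=5, channel=19, source=north, tag=P, freq=14): Group A (power = 5, freq = 14). (power=3, channel=13, source=west, tag=R, freq=14): Group A (power = 3, freq = 14).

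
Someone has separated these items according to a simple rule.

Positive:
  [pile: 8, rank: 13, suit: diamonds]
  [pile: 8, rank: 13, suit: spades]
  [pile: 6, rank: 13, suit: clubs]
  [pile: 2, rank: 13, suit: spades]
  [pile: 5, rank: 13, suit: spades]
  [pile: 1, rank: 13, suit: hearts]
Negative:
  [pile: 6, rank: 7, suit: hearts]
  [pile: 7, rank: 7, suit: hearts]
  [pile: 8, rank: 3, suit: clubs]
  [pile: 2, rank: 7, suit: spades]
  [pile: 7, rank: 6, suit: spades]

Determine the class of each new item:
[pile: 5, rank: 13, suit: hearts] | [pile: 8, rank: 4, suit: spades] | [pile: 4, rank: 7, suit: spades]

Positive, Negative, Negative

The distinguishing property — rank = 13 — holds for all the 'Positive' cases and none of the 'Negative' cases.
[pile: 5, rank: 13, suit: hearts]: Positive (rank = 13). [pile: 8, rank: 4, suit: spades]: Negative (rank = 4). [pile: 4, rank: 7, suit: spades]: Negative (rank = 7).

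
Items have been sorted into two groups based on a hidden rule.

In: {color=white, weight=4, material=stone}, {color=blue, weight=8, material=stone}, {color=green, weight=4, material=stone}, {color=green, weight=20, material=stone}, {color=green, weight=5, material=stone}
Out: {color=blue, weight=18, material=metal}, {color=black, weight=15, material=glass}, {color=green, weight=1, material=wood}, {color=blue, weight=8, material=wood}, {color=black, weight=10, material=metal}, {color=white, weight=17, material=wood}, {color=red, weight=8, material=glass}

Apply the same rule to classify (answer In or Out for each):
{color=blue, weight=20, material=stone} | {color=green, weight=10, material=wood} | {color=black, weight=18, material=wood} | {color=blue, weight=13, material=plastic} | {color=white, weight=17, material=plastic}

In, Out, Out, Out, Out

A rule that fits every label: material is stone — true of each 'In' example, false of each 'Out' one.
{color=blue, weight=20, material=stone}: material is stone, checks out → In. {color=green, weight=10, material=wood}: material is wood, doesn't qualify → Out. {color=black, weight=18, material=wood}: material is wood, doesn't qualify → Out. {color=blue, weight=13, material=plastic}: material is plastic, doesn't qualify → Out. {color=white, weight=17, material=plastic}: material is plastic, doesn't qualify → Out.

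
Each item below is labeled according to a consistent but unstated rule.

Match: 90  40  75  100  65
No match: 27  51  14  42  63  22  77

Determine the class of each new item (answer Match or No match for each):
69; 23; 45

Comparing the two groups points to one rule — multiple of 5.

No match, No match, Match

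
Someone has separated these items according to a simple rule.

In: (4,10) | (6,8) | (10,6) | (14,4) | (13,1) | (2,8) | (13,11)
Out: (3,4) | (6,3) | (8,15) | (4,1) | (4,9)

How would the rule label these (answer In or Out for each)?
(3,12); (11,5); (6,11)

All 'In' examples share one property — sum is even — and every 'Out' example lacks it.
(3,12): 3+12 = 15, does not fit → Out.
(11,5): 11+5 = 16, passes → In.
(6,11): 6+11 = 17, does not fit → Out.

Out, In, Out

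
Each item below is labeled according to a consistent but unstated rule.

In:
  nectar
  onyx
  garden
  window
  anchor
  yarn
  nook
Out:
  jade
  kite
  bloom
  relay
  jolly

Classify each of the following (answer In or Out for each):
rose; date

'In' ⟺ contains 'n'.
rose: no 'n' — does not pass, so Out. date: no 'n' — does not pass, so Out.

Out, Out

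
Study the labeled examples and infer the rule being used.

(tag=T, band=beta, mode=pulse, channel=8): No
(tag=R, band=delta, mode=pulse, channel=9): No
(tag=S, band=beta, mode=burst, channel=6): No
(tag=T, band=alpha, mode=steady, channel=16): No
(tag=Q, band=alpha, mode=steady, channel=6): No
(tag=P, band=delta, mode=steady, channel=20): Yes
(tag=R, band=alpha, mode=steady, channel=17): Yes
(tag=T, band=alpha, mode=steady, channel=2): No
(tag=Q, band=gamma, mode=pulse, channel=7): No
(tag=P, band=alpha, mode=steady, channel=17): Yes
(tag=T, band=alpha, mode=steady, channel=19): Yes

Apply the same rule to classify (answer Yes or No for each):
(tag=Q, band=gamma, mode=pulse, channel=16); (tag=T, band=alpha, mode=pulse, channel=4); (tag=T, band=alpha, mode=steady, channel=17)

No, No, Yes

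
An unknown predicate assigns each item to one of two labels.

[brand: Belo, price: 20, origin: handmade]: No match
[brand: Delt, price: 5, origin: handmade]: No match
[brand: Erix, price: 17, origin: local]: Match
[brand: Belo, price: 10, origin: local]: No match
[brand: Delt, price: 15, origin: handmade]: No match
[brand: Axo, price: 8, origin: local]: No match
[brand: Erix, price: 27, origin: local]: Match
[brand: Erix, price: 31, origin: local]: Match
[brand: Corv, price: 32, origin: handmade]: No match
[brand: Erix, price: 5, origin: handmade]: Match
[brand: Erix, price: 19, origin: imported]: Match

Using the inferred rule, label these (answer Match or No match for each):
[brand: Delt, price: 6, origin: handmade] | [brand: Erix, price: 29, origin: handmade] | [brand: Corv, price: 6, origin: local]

No match, Match, No match

Comparing the two groups points to one rule — brand is Erix.
[brand: Delt, price: 6, origin: handmade]: brand is Delt — fails the rule, so No match. [brand: Erix, price: 29, origin: handmade]: brand is Erix — fits, so Match. [brand: Corv, price: 6, origin: local]: brand is Corv — fails the rule, so No match.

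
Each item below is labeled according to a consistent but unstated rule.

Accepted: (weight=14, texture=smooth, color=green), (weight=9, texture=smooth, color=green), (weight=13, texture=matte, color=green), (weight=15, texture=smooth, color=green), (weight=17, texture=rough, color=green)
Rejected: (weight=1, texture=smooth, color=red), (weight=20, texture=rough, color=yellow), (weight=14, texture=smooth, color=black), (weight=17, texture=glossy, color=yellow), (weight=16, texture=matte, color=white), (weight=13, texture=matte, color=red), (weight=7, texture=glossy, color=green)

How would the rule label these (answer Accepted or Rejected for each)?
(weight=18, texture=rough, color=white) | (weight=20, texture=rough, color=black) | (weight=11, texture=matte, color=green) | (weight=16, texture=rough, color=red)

All 'Accepted' examples share one property — color is green AND weight ≥ 9 — and every 'Rejected' example lacks it.
Rejected: (weight=18, texture=rough, color=white), since color is white, weight = 18. Rejected: (weight=20, texture=rough, color=black), since color is black, weight = 20. Accepted: (weight=11, texture=matte, color=green), since color is green, weight = 11. Rejected: (weight=16, texture=rough, color=red), since color is red, weight = 16.

Rejected, Rejected, Accepted, Rejected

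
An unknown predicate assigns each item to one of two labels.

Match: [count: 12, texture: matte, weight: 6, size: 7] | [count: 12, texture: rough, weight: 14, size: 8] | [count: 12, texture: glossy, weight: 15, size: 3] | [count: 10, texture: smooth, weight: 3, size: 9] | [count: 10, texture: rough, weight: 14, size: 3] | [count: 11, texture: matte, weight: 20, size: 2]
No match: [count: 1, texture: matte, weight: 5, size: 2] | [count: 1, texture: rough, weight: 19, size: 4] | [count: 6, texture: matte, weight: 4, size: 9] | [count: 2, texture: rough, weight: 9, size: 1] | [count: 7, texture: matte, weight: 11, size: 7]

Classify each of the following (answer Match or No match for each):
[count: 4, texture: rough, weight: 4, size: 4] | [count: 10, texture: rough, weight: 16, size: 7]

The distinguishing property — count ≥ 10 — holds for all the 'Match' cases and none of the 'No match' cases.
[count: 4, texture: rough, weight: 4, size: 4]: No match (count = 4). [count: 10, texture: rough, weight: 16, size: 7]: Match (count = 10).

No match, Match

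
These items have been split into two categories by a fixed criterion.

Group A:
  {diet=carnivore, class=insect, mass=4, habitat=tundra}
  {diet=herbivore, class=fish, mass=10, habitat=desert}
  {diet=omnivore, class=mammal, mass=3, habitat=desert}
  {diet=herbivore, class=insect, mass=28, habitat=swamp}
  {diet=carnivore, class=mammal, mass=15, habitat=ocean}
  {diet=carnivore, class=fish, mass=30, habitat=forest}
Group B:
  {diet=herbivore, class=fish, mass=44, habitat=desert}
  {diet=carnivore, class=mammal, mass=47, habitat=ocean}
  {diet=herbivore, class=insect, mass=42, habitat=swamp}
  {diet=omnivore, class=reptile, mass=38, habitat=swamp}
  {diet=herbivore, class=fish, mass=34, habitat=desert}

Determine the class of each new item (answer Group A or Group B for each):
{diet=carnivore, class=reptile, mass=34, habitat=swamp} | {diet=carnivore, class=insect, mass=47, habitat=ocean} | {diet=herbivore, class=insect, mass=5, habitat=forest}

Rule: mass ≤ 30. This holds for each 'Group A' example and fails for each 'Group B' one.
{diet=carnivore, class=reptile, mass=34, habitat=swamp}: mass = 34, fails this test → Group B. {diet=carnivore, class=insect, mass=47, habitat=ocean}: mass = 47, fails this test → Group B. {diet=herbivore, class=insect, mass=5, habitat=forest}: mass = 5, has this property → Group A.

Group B, Group B, Group A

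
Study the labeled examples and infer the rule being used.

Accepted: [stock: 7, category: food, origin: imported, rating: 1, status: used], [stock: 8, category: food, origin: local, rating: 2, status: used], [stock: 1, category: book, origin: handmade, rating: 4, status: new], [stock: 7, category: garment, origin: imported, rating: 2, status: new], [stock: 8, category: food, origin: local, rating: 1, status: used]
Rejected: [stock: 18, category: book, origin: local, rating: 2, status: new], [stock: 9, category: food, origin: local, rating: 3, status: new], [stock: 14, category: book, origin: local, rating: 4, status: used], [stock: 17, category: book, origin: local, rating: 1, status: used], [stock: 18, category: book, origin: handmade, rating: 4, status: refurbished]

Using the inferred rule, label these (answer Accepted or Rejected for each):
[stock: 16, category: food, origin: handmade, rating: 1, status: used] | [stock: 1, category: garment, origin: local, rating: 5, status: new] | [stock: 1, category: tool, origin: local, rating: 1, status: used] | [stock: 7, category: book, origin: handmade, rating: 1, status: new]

Rejected, Accepted, Accepted, Accepted

The rule appears to be: stock ≤ 8.
[stock: 16, category: food, origin: handmade, rating: 1, status: used]: Rejected (stock = 16).
[stock: 1, category: garment, origin: local, rating: 5, status: new]: Accepted (stock = 1).
[stock: 1, category: tool, origin: local, rating: 1, status: used]: Accepted (stock = 1).
[stock: 7, category: book, origin: handmade, rating: 1, status: new]: Accepted (stock = 7).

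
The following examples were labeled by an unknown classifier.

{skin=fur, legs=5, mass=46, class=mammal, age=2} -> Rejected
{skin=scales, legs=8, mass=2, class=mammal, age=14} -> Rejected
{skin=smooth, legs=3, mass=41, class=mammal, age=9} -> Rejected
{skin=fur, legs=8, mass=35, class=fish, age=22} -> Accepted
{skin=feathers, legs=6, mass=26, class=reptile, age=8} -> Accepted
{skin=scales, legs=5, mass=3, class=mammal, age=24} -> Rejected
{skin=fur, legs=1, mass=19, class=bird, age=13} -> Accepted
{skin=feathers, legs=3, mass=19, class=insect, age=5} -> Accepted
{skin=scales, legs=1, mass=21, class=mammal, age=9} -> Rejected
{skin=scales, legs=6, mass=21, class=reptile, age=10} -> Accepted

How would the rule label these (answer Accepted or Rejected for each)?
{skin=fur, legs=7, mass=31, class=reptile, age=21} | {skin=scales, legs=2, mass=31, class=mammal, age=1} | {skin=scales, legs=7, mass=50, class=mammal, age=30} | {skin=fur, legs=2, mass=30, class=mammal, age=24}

A rule that fits every label: class is not mammal — true of each 'Accepted' example, false of each 'Rejected' one.
{skin=fur, legs=7, mass=31, class=reptile, age=21}: class is reptile, meets the rule → Accepted.
{skin=scales, legs=2, mass=31, class=mammal, age=1}: class is mammal, lacks this property → Rejected.
{skin=scales, legs=7, mass=50, class=mammal, age=30}: class is mammal, lacks this property → Rejected.
{skin=fur, legs=2, mass=30, class=mammal, age=24}: class is mammal, lacks this property → Rejected.

Accepted, Rejected, Rejected, Rejected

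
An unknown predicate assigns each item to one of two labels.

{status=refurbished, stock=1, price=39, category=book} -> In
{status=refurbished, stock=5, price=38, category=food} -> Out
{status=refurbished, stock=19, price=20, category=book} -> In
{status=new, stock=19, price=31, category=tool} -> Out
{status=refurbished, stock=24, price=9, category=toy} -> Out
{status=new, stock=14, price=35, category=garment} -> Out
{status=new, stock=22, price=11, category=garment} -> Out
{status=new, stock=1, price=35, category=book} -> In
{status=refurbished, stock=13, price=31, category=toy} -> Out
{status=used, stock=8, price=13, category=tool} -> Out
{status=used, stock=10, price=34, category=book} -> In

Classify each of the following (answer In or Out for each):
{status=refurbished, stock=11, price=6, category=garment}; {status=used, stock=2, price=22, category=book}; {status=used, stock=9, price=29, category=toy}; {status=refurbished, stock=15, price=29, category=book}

The simplest hypothesis consistent with all the labels is: category is book.

Out, In, Out, In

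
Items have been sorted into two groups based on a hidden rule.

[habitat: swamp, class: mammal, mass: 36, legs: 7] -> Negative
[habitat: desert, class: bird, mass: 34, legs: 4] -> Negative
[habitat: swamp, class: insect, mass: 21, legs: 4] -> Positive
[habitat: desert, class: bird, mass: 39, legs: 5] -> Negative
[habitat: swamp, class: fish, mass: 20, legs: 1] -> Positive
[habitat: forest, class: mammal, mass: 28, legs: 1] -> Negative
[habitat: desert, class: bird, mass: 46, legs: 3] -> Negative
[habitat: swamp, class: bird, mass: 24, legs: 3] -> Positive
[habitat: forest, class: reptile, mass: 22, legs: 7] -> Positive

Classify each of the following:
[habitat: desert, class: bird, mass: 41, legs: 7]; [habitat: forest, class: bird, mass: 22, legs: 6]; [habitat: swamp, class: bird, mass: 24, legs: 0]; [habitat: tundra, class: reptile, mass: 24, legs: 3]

Negative, Positive, Positive, Positive

'Positive' ⟺ mass ≤ 24.
Negative: [habitat: desert, class: bird, mass: 41, legs: 7], since mass = 41. Positive: [habitat: forest, class: bird, mass: 22, legs: 6], since mass = 22. Positive: [habitat: swamp, class: bird, mass: 24, legs: 0], since mass = 24. Positive: [habitat: tundra, class: reptile, mass: 24, legs: 3], since mass = 24.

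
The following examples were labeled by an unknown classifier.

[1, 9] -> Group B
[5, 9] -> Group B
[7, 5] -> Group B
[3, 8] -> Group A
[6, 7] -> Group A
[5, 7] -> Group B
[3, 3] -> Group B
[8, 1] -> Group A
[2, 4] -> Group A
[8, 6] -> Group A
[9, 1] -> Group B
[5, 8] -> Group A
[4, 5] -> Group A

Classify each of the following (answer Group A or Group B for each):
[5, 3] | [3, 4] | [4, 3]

A rule that fits every label: product is even — true of each 'Group A' example, false of each 'Group B' one.
[5, 3] — 5·3 = 15, hence Group B.
[3, 4] — 3·4 = 12, hence Group A.
[4, 3] — 4·3 = 12, hence Group A.

Group B, Group A, Group A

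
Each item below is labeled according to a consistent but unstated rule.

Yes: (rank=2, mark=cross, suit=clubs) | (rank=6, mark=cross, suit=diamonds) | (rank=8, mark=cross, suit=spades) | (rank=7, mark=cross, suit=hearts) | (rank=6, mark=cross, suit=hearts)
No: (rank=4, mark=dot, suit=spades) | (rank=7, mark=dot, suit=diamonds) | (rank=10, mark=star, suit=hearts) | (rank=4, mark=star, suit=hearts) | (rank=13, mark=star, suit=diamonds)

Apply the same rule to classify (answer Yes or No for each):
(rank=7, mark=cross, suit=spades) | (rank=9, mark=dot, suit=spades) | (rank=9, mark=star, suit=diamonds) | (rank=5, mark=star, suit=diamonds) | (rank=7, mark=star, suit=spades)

Yes, No, No, No, No

The rule appears to be: mark is cross.
(rank=7, mark=cross, suit=spades): Yes (mark is cross). (rank=9, mark=dot, suit=spades): No (mark is dot). (rank=9, mark=star, suit=diamonds): No (mark is star). (rank=5, mark=star, suit=diamonds): No (mark is star). (rank=7, mark=star, suit=spades): No (mark is star).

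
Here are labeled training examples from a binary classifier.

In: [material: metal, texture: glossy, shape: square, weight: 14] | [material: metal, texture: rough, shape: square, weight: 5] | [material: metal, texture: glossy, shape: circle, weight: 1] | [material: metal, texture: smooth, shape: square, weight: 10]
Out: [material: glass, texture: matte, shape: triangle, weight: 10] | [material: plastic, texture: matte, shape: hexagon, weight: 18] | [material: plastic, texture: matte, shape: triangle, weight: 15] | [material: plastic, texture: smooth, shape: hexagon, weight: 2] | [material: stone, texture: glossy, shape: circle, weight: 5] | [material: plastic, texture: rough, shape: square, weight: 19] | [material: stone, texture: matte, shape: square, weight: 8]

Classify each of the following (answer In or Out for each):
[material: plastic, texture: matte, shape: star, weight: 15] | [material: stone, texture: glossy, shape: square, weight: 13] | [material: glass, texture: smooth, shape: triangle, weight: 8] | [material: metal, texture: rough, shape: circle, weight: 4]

The simplest hypothesis consistent with all the labels is: material is metal.
[material: plastic, texture: matte, shape: star, weight: 15]: material is plastic — fails the rule, so Out.
[material: stone, texture: glossy, shape: square, weight: 13]: material is stone — fails the rule, so Out.
[material: glass, texture: smooth, shape: triangle, weight: 8]: material is glass — fails the rule, so Out.
[material: metal, texture: rough, shape: circle, weight: 4]: material is metal — checks out, so In.

Out, Out, Out, In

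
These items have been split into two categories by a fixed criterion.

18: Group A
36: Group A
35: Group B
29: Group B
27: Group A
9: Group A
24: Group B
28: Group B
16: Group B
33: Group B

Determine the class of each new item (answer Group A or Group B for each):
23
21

Group B, Group B

The simplest hypothesis consistent with all the labels is: multiple of 9.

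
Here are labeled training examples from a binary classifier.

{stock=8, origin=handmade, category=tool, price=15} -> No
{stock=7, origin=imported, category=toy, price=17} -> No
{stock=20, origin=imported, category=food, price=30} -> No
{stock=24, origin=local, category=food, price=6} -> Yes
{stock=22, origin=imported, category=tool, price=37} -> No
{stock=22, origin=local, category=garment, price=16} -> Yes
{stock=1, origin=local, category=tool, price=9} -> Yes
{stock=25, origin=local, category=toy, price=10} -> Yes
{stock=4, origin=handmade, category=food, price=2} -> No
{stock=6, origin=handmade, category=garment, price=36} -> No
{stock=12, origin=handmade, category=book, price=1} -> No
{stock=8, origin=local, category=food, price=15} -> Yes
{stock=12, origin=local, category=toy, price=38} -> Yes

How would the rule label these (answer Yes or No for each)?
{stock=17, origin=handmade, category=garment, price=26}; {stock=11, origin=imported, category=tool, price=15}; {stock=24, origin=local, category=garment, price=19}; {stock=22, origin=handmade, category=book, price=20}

The pattern is that an item is 'Yes' exactly when: origin is local.
{stock=17, origin=handmade, category=garment, price=26} → origin is handmade → No. {stock=11, origin=imported, category=tool, price=15} → origin is imported → No. {stock=24, origin=local, category=garment, price=19} → origin is local → Yes. {stock=22, origin=handmade, category=book, price=20} → origin is handmade → No.

No, No, Yes, No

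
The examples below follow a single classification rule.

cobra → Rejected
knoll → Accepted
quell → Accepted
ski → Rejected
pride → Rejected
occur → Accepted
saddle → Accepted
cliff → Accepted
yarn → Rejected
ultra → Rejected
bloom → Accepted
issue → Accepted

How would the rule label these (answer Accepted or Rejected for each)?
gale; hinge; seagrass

The rule appears to be: has a double letter.
gale — no doubled letter, hence Rejected. hinge — no doubled letter, hence Rejected. seagrass — 'ss' doubled, hence Accepted.

Rejected, Rejected, Accepted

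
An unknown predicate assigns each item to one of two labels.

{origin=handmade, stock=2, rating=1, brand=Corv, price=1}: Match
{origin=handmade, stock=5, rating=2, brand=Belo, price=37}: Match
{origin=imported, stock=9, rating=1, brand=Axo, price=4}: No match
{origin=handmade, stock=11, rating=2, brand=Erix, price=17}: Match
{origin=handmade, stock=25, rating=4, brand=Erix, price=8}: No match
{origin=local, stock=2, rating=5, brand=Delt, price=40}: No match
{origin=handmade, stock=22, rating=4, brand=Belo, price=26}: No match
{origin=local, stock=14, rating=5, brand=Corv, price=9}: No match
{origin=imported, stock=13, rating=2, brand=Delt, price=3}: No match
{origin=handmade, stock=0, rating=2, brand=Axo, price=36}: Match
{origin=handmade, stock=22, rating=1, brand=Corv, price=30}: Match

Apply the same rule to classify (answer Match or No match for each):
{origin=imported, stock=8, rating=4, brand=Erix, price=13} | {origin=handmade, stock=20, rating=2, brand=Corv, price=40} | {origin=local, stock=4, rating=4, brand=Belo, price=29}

The simplest hypothesis consistent with all the labels is: origin is handmade AND rating ≤ 2.

No match, Match, No match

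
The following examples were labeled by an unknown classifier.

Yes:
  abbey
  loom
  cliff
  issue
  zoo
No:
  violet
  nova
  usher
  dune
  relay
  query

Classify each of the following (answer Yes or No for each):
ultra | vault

The rule appears to be: has a double letter.
No: ultra, since no doubled letter.
No: vault, since no doubled letter.

No, No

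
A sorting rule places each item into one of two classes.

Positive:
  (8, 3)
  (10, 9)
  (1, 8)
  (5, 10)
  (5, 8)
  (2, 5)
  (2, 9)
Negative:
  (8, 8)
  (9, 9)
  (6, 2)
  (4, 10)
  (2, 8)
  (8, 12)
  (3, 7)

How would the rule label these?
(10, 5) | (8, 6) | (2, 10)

Positive, Negative, Negative

Rule: sum is odd. This holds for each 'Positive' example and fails for each 'Negative' one.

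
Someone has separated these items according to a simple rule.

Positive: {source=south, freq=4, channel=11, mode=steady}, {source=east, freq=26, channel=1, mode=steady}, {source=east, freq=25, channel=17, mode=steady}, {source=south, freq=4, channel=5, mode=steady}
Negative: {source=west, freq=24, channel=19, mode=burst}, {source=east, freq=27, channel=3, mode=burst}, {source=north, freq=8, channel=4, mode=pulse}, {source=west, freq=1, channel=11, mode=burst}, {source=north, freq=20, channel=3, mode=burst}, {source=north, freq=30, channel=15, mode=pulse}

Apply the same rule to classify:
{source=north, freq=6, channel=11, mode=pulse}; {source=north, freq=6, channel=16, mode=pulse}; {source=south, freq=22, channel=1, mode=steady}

Comparing the two groups points to one rule — mode is steady.
{source=north, freq=6, channel=11, mode=pulse} → mode is pulse → Negative. {source=north, freq=6, channel=16, mode=pulse} → mode is pulse → Negative. {source=south, freq=22, channel=1, mode=steady} → mode is steady → Positive.

Negative, Negative, Positive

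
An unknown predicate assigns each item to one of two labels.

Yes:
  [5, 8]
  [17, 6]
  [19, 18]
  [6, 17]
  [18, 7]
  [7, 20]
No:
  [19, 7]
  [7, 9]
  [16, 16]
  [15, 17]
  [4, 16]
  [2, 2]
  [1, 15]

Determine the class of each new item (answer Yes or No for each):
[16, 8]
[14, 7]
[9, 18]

No, Yes, Yes

Every 'Yes' example satisfies: sum is odd. None of the 'No' examples do.
[16, 8]: No (16+8 = 24).
[14, 7]: Yes (14+7 = 21).
[9, 18]: Yes (9+18 = 27).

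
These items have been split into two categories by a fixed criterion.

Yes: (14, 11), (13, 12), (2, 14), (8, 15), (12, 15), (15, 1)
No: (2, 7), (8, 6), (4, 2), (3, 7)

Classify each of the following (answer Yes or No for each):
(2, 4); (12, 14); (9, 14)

The common property of the 'Yes' items is: sum ≥ 16. No 'No' item has it.
No: (2, 4), since 2+4 = 6.
Yes: (12, 14), since 12+14 = 26.
Yes: (9, 14), since 9+14 = 23.

No, Yes, Yes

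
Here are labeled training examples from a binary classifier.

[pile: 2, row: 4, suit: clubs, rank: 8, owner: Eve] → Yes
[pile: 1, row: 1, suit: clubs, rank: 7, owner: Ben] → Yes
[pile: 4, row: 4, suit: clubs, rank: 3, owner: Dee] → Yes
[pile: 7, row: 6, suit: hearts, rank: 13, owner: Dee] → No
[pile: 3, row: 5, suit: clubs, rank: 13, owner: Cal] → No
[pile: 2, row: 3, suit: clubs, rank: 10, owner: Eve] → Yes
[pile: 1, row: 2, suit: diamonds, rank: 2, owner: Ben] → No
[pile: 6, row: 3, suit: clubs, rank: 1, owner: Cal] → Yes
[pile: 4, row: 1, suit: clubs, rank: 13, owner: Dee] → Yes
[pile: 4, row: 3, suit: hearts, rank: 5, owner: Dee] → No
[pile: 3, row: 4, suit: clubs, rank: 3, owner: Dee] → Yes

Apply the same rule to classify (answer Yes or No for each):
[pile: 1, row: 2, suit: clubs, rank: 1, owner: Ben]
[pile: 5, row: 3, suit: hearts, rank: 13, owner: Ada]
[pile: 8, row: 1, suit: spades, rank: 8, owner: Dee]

Yes, No, No

Rule: suit is clubs AND row ≤ 4. This holds for each 'Yes' example and fails for each 'No' one.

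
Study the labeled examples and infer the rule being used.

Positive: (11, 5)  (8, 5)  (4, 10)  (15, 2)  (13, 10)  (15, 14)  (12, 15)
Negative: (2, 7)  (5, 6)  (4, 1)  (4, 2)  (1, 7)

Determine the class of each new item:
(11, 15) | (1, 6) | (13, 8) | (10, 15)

Positive, Negative, Positive, Positive

Every 'Positive' example satisfies: sum ≥ 13. None of the 'Negative' examples do.
(11, 15): 11+15 = 26, matches → Positive.
(1, 6): 1+6 = 7, does not satisfy this → Negative.
(13, 8): 13+8 = 21, matches → Positive.
(10, 15): 10+15 = 25, matches → Positive.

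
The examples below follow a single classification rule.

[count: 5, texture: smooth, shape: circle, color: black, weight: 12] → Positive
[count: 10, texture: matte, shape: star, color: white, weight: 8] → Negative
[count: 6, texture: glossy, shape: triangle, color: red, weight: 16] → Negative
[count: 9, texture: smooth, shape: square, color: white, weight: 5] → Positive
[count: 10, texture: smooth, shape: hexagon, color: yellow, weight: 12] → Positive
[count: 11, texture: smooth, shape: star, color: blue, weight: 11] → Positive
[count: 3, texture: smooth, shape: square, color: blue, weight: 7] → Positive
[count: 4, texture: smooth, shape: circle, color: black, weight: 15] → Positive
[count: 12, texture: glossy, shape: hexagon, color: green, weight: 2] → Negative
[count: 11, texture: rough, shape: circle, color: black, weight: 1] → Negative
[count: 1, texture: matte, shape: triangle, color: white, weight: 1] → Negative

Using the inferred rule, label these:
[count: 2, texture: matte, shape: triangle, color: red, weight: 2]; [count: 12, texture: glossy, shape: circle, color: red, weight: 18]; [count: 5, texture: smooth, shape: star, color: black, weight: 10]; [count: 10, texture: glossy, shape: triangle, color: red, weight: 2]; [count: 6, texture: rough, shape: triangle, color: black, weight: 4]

Negative, Negative, Positive, Negative, Negative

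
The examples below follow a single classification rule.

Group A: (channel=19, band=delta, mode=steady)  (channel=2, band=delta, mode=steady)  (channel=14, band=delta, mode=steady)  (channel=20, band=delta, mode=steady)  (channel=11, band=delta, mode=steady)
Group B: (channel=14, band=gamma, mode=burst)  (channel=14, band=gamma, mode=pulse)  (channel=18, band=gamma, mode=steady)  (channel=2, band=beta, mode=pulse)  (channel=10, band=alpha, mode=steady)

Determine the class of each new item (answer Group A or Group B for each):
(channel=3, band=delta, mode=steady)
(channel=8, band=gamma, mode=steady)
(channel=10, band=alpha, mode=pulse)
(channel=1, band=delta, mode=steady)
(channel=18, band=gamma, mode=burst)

The classifier is using: band is delta.
(channel=3, band=delta, mode=steady): band is delta — meets the rule, so Group A. (channel=8, band=gamma, mode=steady): band is gamma — doesn't match, so Group B. (channel=10, band=alpha, mode=pulse): band is alpha — doesn't match, so Group B. (channel=1, band=delta, mode=steady): band is delta — meets the rule, so Group A. (channel=18, band=gamma, mode=burst): band is gamma — doesn't match, so Group B.

Group A, Group B, Group B, Group A, Group B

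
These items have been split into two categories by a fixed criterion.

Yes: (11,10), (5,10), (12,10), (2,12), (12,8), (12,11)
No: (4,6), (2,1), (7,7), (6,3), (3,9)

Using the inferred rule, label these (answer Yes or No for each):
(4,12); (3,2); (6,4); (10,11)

Rule: max ≥ 10. This holds for each 'Yes' example and fails for each 'No' one.

Yes, No, No, Yes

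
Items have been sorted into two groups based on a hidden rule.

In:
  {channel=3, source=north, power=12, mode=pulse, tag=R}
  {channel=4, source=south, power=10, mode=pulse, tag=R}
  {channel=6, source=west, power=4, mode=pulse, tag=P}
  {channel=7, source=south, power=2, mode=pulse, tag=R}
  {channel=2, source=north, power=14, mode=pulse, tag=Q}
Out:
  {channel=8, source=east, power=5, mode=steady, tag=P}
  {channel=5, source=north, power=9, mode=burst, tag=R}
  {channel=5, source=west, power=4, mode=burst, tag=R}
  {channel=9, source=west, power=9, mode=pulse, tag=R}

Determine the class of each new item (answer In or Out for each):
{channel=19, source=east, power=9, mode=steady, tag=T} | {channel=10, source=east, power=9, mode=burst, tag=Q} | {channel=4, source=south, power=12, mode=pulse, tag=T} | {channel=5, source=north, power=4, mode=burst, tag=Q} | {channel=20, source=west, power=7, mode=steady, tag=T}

The common property of the 'In' items is: mode is pulse AND channel ≤ 7. No 'Out' item has it.
{channel=19, source=east, power=9, mode=steady, tag=T}: mode is steady, channel = 19, doesn't qualify → Out.
{channel=10, source=east, power=9, mode=burst, tag=Q}: mode is burst, channel = 10, doesn't qualify → Out.
{channel=4, source=south, power=12, mode=pulse, tag=T}: mode is pulse, channel = 4, matches → In.
{channel=5, source=north, power=4, mode=burst, tag=Q}: mode is burst, channel = 5, doesn't qualify → Out.
{channel=20, source=west, power=7, mode=steady, tag=T}: mode is steady, channel = 20, doesn't qualify → Out.

Out, Out, In, Out, Out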